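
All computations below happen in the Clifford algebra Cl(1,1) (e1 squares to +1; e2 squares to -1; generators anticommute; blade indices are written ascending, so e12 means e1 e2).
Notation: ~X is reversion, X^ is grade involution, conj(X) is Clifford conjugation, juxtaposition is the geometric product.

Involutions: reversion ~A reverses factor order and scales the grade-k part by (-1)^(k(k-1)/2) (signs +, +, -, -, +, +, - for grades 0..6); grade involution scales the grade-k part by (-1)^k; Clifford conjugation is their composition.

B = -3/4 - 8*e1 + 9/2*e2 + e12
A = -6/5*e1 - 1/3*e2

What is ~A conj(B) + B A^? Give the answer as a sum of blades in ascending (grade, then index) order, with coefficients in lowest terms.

first term: -111/10 + 37/30*e1 + 29/20*e2 + 121/15*e12
second term: -111/10 - 37/30*e1 - 29/20*e2 - 121/15*e12
Answer: -111/5


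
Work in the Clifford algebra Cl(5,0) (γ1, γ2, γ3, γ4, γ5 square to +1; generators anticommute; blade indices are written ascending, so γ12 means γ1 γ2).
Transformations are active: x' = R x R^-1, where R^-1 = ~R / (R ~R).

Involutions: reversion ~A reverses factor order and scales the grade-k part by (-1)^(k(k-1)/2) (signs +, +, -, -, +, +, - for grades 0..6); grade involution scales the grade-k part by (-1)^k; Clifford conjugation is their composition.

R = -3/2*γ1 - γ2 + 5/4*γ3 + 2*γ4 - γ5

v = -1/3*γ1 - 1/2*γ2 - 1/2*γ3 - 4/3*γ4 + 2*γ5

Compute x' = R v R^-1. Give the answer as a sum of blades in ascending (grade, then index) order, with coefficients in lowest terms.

~R = -3/2*γ1 - γ2 + 5/4*γ3 + 2*γ4 - γ5, and R ~R = 157/16, so R^-1 = ~R / (157/16).
R v = -103/24 + 5/12*γ12 + 7/6*γ13 + 8/3*γ14 - 10/3*γ15 + 9/8*γ23 + 7/3*γ24 - 5/2*γ25 - 2/3*γ34 + 2*γ35 + 8/3*γ45
Answer: 775/471*γ1 + 1295/942*γ2 - 559/942*γ3 - 196/471*γ4 - 530/471*γ5


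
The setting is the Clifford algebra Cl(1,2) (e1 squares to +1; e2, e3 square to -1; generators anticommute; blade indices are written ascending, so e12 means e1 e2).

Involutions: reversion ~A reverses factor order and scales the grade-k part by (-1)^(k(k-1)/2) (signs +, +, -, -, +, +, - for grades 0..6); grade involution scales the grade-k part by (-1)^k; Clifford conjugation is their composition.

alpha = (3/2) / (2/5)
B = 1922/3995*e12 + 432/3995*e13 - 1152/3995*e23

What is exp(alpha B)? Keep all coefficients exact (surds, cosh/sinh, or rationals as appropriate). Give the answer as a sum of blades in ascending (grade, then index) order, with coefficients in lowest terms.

B^2 term by term: the squares give (1922/3995)^2*(e12)^2 + (432/3995)^2*(e13)^2 + (-1152/3995)^2*(e23)^2 = 3694084/15960025*(+1) + 186624/15960025*(+1) + 1327104/15960025*(-1) = 4/25 (each basis 2-blade squares to minus the product of its generators' squares); cross terms between blades sharing an index anticommute and cancel. So B^2 = 4/25.
B^2 = 4/25 — hyperbolic case — the even/odd split gives cosh and sinh: l = 2/5, alpha*l = 3/2, so exp(alpha B) = cosh(3/2) + (sinh(3/2)/(2/5))*B = cosh(3/2) + (5*sinh(3/2)/2)*B.
Answer: cosh(3/2) + 961*sinh(3/2)/799*e12 + 216*sinh(3/2)/799*e13 - 576*sinh(3/2)/799*e23


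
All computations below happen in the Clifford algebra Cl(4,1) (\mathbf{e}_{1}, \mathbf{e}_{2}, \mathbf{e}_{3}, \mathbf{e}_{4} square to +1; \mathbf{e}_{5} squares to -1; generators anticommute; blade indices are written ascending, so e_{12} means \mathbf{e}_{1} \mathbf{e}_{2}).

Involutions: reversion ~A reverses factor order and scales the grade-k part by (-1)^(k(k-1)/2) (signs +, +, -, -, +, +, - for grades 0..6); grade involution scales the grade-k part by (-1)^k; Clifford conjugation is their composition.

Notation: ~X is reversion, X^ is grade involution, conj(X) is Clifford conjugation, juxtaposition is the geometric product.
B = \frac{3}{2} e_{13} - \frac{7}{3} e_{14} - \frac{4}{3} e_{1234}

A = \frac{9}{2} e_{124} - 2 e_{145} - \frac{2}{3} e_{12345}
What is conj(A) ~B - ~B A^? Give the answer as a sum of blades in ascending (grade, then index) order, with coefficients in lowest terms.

first term: \frac{21}{2} e_{2} - 6 e_{3} + \frac{34}{9} e_{5} + \frac{27}{4} e_{234} - \frac{38}{9} e_{235} - e_{245} + 3 e_{345}
second term: -\frac{21}{2} e_{2} - 6 e_{3} - \frac{50}{9} e_{5} + \frac{27}{4} e_{234} + \frac{10}{9} e_{235} - e_{245} + 3 e_{345}
Answer: 21 e_{2} + \frac{28}{3} e_{5} - \frac{16}{3} e_{235}


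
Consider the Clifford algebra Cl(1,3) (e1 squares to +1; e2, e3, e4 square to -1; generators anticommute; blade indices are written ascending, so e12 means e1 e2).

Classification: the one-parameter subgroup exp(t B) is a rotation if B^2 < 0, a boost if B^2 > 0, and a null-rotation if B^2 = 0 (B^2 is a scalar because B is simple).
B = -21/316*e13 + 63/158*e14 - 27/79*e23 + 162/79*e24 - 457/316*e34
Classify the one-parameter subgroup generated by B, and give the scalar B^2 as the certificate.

B^2 term by term: the squares give (-21/316)^2*(e13)^2 + (63/158)^2*(e14)^2 + (-27/79)^2*(e23)^2 + (162/79)^2*(e24)^2 + (-457/316)^2*(e34)^2 = 441/99856*(+1) + 3969/24964*(+1) + 729/6241*(-1) + 26244/6241*(-1) + 208849/99856*(-1) = -25/4 (each basis 2-blade squares to minus the product of its generators' squares); cross terms between blades sharing an index anticommute and cancel; the commuting (index-disjoint) pairs give grade-4 terms 2*c*c'*(blade product), which cancel blade by blade — e1234: 1701/6241 - 1701/6241 = 0 — confirming B is simple. So B^2 = -25/4.
Answer: rotation, certificate B^2 = -25/4. One invariant decides it: the square -25/4 survives every conjugation, and its sign is exactly the classification.


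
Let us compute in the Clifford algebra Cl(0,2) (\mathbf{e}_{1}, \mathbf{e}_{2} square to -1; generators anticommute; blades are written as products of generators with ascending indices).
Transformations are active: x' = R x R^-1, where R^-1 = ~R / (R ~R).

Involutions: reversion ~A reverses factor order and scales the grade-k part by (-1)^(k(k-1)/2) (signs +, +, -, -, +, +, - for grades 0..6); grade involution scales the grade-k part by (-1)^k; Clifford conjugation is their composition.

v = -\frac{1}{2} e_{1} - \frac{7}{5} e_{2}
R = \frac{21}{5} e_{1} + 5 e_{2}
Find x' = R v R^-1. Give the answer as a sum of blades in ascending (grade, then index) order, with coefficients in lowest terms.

~R = \frac{21}{5} e_{1} + 5 e_{2}, and R ~R = -\frac{1066}{25}, so R^-1 = ~R / (-\frac{1066}{25}).
R v = \frac{91}{10} - \frac{169}{50} e_{1} e_{2}
Answer: -\frac{53}{41} e_{1} - \frac{301}{410} e_{2}


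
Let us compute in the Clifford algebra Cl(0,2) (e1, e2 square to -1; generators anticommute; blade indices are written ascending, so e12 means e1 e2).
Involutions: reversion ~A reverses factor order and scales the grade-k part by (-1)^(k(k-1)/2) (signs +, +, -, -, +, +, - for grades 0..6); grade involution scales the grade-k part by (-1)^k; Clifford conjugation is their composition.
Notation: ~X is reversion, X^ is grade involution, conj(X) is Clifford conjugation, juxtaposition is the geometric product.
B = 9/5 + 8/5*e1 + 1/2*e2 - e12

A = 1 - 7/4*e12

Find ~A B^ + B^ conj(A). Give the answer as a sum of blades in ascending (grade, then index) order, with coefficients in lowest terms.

first term: 71/20 - 29/40*e1 - 33/10*e2 + 43/20*e12
second term: 71/20 - 99/40*e1 + 23/10*e2 + 43/20*e12
Answer: 71/10 - 16/5*e1 - e2 + 43/10*e12


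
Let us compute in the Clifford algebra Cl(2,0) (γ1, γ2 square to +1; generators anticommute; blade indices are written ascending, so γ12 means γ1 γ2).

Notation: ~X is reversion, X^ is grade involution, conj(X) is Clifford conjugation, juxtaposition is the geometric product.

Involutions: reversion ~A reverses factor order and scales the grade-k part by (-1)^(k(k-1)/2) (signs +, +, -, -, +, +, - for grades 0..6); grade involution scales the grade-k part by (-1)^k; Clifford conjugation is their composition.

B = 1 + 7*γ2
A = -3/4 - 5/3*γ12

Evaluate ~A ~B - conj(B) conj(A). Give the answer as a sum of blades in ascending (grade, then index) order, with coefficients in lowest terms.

first term: -3/4 + 35/3*γ1 - 21/4*γ2 + 5/3*γ12
second term: -3/4 + 35/3*γ1 + 21/4*γ2 + 5/3*γ12
Answer: -21/2*γ2


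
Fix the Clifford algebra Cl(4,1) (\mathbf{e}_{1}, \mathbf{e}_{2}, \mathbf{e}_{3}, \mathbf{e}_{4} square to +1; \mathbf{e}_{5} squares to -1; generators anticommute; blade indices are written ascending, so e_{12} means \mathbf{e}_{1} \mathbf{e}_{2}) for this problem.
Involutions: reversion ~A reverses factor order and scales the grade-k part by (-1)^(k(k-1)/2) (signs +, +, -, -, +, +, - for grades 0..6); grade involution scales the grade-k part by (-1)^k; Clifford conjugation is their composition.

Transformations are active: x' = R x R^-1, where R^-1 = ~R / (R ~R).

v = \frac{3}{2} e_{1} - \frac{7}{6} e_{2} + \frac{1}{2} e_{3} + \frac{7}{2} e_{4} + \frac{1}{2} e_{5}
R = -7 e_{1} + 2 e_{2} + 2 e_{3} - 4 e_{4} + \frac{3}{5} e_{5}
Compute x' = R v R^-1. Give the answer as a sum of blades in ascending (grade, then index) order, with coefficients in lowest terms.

~R = -7 e_{1} + 2 e_{2} + 2 e_{3} - 4 e_{4} + \frac{3}{5} e_{5}, and R ~R = \frac{1816}{25}, so R^-1 = ~R / (\frac{1816}{25}).
R v = -\frac{392}{15} + \frac{31}{6} e_{12} - \frac{13}{2} e_{13} - \frac{37}{2} e_{14} - \frac{22}{5} e_{15} + \frac{10}{3} e_{23} + \frac{7}{3} e_{24} + \frac{17}{10} e_{25} + 9 e_{34} + \frac{7}{10} e_{35} - \frac{41}{10} e_{45}
Answer: \frac{4817}{1362} e_{1} - \frac{371}{1362} e_{2} - \frac{2641}{1362} e_{3} - \frac{847}{1362} e_{4} - \frac{423}{454} e_{5}


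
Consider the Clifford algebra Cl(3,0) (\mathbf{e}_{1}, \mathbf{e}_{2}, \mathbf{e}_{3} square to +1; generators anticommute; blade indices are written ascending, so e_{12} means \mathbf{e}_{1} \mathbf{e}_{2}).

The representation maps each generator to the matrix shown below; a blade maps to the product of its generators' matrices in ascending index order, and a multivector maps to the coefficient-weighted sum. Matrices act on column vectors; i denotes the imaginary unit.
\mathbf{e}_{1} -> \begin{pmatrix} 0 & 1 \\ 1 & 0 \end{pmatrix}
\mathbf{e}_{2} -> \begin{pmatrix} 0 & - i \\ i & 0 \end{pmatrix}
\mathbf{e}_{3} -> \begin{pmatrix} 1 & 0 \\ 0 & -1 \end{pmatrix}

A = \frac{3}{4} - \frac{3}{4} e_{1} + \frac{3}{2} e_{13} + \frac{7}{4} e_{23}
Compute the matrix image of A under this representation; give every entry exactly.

Bivector images (products of the table entries): rho(e_{13}) = rho(\mathbf{e}_{1})rho(\mathbf{e}_{3}) = \begin{pmatrix} 0 & -1 \\ 1 & 0 \end{pmatrix}; rho(e_{23}) = rho(\mathbf{e}_{2})rho(\mathbf{e}_{3}) = \begin{pmatrix} 0 & i \\ i & 0 \end{pmatrix}.
M = (\frac{3}{4})*1 + (-\frac{3}{4})*rho(e_{1}) + (\frac{3}{2})*rho(e_{13}) + (\frac{7}{4})*rho(e_{23}), summed entrywise (1 is the identity matrix):
Answer: \begin{pmatrix} \frac{3}{4} & - \frac{9}{4} + \frac{7 i}{4} \\ \frac{3}{4} + \frac{7 i}{4} & \frac{3}{4} \end{pmatrix}


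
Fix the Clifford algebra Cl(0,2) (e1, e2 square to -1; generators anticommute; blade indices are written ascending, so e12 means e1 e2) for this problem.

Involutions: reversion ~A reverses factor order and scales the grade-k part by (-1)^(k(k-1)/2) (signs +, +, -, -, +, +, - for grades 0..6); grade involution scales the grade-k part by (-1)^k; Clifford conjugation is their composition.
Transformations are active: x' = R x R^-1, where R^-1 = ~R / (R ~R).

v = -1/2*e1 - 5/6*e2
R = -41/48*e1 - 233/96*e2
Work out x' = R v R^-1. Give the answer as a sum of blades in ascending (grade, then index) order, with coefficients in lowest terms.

~R = -41/48*e1 - 233/96*e2, and R ~R = -61013/9216, so R^-1 = ~R / (-61013/9216).
R v = -1411/576 - 289/576*e12
Answer: -2845/21534*e1 - 6911/7178*e2


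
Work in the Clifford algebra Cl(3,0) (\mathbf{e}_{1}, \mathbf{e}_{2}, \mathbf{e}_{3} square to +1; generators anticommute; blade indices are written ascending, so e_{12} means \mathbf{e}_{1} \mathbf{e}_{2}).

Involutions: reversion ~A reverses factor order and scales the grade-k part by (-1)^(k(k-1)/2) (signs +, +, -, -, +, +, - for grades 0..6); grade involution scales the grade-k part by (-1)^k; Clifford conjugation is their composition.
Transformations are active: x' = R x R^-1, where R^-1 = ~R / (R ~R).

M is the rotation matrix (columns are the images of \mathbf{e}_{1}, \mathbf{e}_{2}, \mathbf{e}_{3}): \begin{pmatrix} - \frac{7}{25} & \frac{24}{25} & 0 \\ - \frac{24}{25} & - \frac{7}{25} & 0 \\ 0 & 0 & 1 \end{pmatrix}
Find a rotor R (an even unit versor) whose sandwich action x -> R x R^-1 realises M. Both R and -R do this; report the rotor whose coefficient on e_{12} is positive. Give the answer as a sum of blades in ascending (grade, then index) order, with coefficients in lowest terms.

Method: write R = a + b12*e_{12} + b13*e_{13} + b23*e_{23} with a^2 + b12^2 + b13^2 + b23^2 = 1 (so R^-1 = ~R). Expanding the columns R e_j ~R gives tr M = 4a^2 - 1 and, from the antisymmetric part, M21 - M12 = -4a*b12, M13 - M31 = 4a*b13, M32 - M23 = -4a*b23.
Here tr M = \frac{11}{25}, so a^2 = (1 + tr M)/4 = \frac{9}{25} and a = ±\frac{3}{5}. Taking a = \frac{3}{5}: M21 - M12 = -\frac{48}{25}, M13 - M31 = 0, M32 - M23 = 0, giving b12 = \frac{4}{5}, b13 = 0, b23 = 0, i.e. R = \frac{3}{5} + \frac{4}{5} e_{12}.
Its e_{12} coefficient is already positive.
Answer: \frac{3}{5} + \frac{4}{5} e_{12}. Why the constraint matters: R and -R act identically through the sandwich — M has trace \frac{11}{25} either way — so only the sign condition on e_{12} picks one of the two preimages.


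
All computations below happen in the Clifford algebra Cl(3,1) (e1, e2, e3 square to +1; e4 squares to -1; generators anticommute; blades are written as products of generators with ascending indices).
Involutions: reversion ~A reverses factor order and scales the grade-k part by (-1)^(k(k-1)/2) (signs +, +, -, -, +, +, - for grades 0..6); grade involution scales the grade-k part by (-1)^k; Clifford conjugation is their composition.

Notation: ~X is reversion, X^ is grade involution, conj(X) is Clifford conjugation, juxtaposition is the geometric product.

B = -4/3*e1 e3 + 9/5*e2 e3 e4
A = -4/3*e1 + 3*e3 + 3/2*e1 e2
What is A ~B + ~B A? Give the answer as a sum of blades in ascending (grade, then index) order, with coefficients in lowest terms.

first term: -4*e1 - 16/9*e3 - 2*e2 e3 + 27/5*e2 e4 - 27/10*e1 e3 e4 + 12/5*e1 e2 e3 e4
second term: 4*e1 + 16/9*e3 + 2*e2 e3 + 27/5*e2 e4 + 27/10*e1 e3 e4 - 12/5*e1 e2 e3 e4
Answer: 54/5*e2 e4


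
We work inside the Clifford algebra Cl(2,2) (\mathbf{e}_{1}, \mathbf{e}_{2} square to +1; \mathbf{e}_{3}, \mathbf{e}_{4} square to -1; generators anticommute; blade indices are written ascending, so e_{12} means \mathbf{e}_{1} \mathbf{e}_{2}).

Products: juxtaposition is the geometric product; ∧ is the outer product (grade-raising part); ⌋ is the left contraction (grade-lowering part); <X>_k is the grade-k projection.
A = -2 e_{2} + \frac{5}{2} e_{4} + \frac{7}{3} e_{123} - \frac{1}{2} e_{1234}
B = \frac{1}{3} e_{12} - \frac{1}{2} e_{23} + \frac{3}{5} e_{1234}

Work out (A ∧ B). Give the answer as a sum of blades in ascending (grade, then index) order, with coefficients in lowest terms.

step 1: \frac{5}{6} e_{124} - \frac{5}{4} e_{234}
Answer: \frac{5}{6} e_{124} - \frac{5}{4} e_{234}


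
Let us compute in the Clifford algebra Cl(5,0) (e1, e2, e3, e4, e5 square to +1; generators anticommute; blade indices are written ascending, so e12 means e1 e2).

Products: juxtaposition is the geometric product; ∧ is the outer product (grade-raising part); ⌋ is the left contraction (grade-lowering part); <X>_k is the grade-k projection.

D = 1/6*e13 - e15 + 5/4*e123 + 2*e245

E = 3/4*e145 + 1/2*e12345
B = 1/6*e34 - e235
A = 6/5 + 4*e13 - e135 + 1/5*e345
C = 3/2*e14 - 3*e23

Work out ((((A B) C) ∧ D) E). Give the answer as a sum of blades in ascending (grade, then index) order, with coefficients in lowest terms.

step 1: -1/30*e5 - e12 + 2/3*e14 + 1/5*e24 + 1/5*e34 + 4*e125 - 1/6*e145 - 6/5*e235
step 2: -1 - 67/20*e5 + 3/10*e12 + 33/10*e13 + 21/10*e24 - 3/5*e34 - 12*e135 - 1/20*e145 + 1/10*e235 - 6*e245 - 2*e1234 - 13/10*e12345
step 3: -1/6*e13 + e15 - 5/4*e123 - 67/120*e135 - 2*e245 - 7/20*e1234 + 67/16*e1235 - 21/10*e1245 + 3/5*e1345 - 28/5*e12345
step 4: -14/5 - 15/8*e2 - 3/5*e3 - 43/32*e4 - 7/40*e5 - 3/2*e12 - e13 + 21/5*e23 - 67/240*e24 + 67/160*e34 + 5/8*e45 + 233/64*e234 + 21/80*e235 - 1/12*e245 + 1/8*e345 - 15/16*e2345
Answer: -14/5 - 15/8*e2 - 3/5*e3 - 43/32*e4 - 7/40*e5 - 3/2*e12 - e13 + 21/5*e23 - 67/240*e24 + 67/160*e34 + 5/8*e45 + 233/64*e234 + 21/80*e235 - 1/12*e245 + 1/8*e345 - 15/16*e2345


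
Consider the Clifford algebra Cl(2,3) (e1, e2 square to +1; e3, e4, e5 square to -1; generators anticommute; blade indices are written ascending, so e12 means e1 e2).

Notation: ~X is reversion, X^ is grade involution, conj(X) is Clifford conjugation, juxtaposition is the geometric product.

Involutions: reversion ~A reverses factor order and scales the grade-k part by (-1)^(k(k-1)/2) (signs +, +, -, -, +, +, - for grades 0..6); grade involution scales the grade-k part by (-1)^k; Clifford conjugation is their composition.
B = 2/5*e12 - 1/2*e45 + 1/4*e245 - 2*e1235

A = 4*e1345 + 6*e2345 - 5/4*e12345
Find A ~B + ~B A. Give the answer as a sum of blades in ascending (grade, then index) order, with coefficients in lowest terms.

first term: -3/2*e3 - 5/2*e4 - 27/16*e13 + 12*e14 - 3*e23 - 8*e24 - 3/8*e123 - 1/2*e345 + 12/5*e1345 - 8/5*e2345
second term: 3/2*e3 - 5/2*e4 - 27/16*e13 - 12*e14 - 3*e23 + 8*e24 - 3/8*e123 - 1/2*e345 - 12/5*e1345 + 8/5*e2345
Answer: -5*e4 - 27/8*e13 - 6*e23 - 3/4*e123 - e345


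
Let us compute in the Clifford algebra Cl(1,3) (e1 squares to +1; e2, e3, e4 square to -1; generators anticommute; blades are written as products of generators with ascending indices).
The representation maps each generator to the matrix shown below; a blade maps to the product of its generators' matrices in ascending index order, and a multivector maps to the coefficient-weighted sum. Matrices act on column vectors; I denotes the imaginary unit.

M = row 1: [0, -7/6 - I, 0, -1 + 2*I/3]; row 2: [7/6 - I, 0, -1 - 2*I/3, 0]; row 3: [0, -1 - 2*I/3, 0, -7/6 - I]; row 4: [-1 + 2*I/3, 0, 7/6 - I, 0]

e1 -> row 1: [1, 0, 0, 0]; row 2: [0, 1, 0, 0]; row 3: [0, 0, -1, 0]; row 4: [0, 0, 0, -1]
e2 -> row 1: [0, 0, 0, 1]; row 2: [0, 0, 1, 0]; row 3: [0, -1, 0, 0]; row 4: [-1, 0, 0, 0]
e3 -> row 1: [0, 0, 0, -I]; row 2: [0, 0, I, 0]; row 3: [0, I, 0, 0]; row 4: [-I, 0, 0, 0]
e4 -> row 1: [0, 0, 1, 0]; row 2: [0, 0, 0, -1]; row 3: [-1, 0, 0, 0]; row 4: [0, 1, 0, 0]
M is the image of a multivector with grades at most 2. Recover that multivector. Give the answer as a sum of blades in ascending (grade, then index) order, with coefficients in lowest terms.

Method: the blade images are trace-orthogonal — tr(rho(e_A) rho(e_B)^-1) = 4 if A = B and 0 otherwise — and rho(e_A)^-1 = (e_A)^2 * rho(e_A) with (e_A)^2 = +1 or -1, so the coefficient of e_A in the preimage is (e_A)^2 * tr(M rho(e_A))/4.
Nonzero projections over blades of grade <= 2: e3: (e3)^2 = -1, tr(M rho(e3)) = 8/3, coefficient -2/3; e1 e2: (e1 e2)^2 = +1, tr(M rho(e1 e2)) = -4, coefficient -1; e2 e4: (e2 e4)^2 = -1, tr(M rho(e2 e4)) = 14/3, coefficient -7/6; e3 e4: (e3 e4)^2 = -1, tr(M rho(e3 e4)) = -4, coefficient 1. Every other blade of grade <= 2 projects to 0.
Answer: -2/3*e3 - e1 e2 - 7/6*e2 e4 + e3 e4


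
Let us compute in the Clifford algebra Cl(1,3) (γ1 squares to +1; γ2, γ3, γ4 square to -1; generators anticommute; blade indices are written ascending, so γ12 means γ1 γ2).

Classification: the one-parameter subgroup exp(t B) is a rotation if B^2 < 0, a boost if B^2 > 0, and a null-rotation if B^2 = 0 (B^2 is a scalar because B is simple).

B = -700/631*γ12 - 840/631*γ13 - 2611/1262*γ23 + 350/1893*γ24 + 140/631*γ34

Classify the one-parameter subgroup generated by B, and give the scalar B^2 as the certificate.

B^2 term by term: the squares give (-700/631)^2*(γ12)^2 + (-840/631)^2*(γ13)^2 + (-2611/1262)^2*(γ23)^2 + (350/1893)^2*(γ24)^2 + (140/631)^2*(γ34)^2 = 490000/398161*(+1) + 705600/398161*(+1) + 6817321/1592644*(-1) + 122500/3583449*(-1) + 19600/398161*(-1) = -49/36 (each basis 2-blade squares to minus the product of its generators' squares); cross terms between blades sharing an index anticommute and cancel; the commuting (index-disjoint) pairs give grade-4 terms 2*c*c'*(blade product), which cancel blade by blade — γ1234: -196000/398161 + 196000/398161 = 0 — confirming B is simple. So B^2 = -49/36.
Answer: rotation, certificate B^2 = -49/36. No conjugation can change B^2 = -49/36; the sign gives the class.


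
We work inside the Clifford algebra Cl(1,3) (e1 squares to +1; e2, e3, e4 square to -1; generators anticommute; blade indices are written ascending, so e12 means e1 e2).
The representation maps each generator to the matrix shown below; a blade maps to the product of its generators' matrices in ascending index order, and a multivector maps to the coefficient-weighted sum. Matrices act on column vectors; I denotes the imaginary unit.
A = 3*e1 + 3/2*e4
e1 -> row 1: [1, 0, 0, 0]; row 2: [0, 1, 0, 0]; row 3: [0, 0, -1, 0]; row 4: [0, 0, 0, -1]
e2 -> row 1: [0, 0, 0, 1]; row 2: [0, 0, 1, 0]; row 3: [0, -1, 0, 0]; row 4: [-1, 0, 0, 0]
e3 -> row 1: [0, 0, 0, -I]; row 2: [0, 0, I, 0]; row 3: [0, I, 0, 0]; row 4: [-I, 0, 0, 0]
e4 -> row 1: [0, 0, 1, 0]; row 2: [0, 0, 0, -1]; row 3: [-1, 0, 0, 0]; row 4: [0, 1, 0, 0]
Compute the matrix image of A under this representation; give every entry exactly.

M = (3)*rho(e1) + (3/2)*rho(e4), summed entrywise:
Answer: row 1: [3, 0, 3/2, 0]; row 2: [0, 3, 0, -3/2]; row 3: [-3/2, 0, -3, 0]; row 4: [0, 3/2, 0, -3]


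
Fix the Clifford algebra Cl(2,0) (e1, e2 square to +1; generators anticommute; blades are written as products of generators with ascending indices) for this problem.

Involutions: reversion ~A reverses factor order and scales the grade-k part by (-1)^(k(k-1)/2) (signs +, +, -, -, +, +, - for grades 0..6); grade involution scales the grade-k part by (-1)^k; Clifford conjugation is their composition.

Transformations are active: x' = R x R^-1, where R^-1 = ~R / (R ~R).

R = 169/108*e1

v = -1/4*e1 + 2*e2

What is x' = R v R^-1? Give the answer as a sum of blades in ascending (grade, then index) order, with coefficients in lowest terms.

~R = 169/108*e1, and R ~R = 28561/11664, so R^-1 = ~R / (28561/11664).
R v = -169/432 + 169/54*e1 e2
Answer: -1/4*e1 - 2*e2


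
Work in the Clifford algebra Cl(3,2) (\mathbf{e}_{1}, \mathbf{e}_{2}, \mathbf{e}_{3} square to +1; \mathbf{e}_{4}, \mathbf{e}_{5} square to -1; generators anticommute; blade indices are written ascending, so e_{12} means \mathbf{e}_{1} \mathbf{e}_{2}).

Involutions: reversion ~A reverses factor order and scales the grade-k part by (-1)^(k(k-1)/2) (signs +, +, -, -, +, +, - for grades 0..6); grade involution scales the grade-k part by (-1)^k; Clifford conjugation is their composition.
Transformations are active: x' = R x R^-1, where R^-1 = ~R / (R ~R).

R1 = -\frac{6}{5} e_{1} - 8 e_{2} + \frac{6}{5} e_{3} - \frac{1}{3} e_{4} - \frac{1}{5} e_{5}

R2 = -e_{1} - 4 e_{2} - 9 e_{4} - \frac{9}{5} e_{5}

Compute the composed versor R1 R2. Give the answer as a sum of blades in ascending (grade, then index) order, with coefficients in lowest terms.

Distribute over the terms of R2 (each basis-blade product reordered to ascending indices, repeated generators contracted through their squares):
R1 (-e_{1}) = \frac{6}{5} - 8 e_{12} + \frac{6}{5} e_{13} - \frac{1}{3} e_{14} - \frac{1}{5} e_{15}
R1 (-4 e_{2}) = 32 + \frac{24}{5} e_{12} + \frac{24}{5} e_{23} - \frac{4}{3} e_{24} - \frac{4}{5} e_{25}
R1 (-9 e_{4}) = -3 + \frac{54}{5} e_{14} + 72 e_{24} - \frac{54}{5} e_{34} - \frac{9}{5} e_{45}
R1 (-\frac{9}{5} e_{5}) = -\frac{9}{25} + \frac{54}{25} e_{15} + \frac{72}{5} e_{25} - \frac{54}{25} e_{35} + \frac{3}{5} e_{45}
Summing the partial products and collecting blades:
Answer: \frac{746}{25} - \frac{16}{5} e_{12} + \frac{6}{5} e_{13} + \frac{157}{15} e_{14} + \frac{49}{25} e_{15} + \frac{24}{5} e_{23} + \frac{212}{3} e_{24} + \frac{68}{5} e_{25} - \frac{54}{5} e_{34} - \frac{54}{25} e_{35} - \frac{6}{5} e_{45}


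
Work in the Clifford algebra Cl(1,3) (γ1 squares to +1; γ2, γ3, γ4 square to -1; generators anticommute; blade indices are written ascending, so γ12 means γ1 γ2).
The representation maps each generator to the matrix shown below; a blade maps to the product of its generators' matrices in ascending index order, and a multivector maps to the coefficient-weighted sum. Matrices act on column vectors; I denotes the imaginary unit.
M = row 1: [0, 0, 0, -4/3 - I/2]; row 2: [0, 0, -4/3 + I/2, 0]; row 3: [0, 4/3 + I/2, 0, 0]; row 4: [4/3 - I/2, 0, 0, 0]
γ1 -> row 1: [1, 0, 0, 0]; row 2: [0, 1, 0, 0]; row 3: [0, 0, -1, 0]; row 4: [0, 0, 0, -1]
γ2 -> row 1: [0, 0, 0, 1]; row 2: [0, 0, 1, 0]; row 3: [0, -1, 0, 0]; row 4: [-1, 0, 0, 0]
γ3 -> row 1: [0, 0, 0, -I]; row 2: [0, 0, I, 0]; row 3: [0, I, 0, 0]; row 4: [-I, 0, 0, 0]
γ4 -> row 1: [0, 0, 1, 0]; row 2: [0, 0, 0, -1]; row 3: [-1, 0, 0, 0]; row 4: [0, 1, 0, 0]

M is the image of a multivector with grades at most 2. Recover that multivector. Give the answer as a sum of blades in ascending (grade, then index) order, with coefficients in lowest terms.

Method: the blade images are trace-orthogonal — tr(rho(e_A) rho(e_B)^-1) = 4 if A = B and 0 otherwise — and rho(e_A)^-1 = (e_A)^2 * rho(e_A) with (e_A)^2 = +1 or -1, so the coefficient of e_A in the preimage is (e_A)^2 * tr(M rho(e_A))/4.
Nonzero projections over blades of grade <= 2: γ2: (γ2)^2 = -1, tr(M rho(γ2)) = 16/3, coefficient -4/3; γ3: (γ3)^2 = -1, tr(M rho(γ3)) = -2, coefficient 1/2. Every other blade of grade <= 2 projects to 0.
Answer: -4/3*γ2 + 1/2*γ3


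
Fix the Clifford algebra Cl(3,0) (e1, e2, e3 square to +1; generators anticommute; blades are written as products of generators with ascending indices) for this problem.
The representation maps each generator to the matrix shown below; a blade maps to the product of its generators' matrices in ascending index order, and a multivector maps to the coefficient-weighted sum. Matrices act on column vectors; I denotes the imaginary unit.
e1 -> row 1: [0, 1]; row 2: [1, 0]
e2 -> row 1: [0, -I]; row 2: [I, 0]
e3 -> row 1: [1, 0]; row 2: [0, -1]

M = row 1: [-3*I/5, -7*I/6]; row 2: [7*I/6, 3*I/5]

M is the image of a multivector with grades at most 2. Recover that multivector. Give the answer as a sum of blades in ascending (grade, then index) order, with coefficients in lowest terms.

Method: 1, rho(e1), rho(e2), rho(e3) form a trace-orthogonal basis of the 2x2 complex matrices (tr(X Y) = 2 if X = Y, else 0), so M = m0*1 + m1*rho(e1) + m2*rho(e2) + m3*rho(e3) with m0 = tr(M)/2 = 0, m1 = tr(M rho(e1))/2 = 0, m2 = tr(M rho(e2))/2 = 7/6, m3 = tr(M rho(e3))/2 = -3*I/5.
Multiplying table entries, the bivector images are rho(e1 e2) = I*rho(e3), rho(e1 e3) = -I*rho(e2), rho(e2 e3) = I*rho(e1); with real blade coefficients the real parts of m0..m3 are the coefficients of 1, e1, e2, e3 and the imaginary parts give the bivectors (e2 e3: Im m1, e1 e3: -Im m2, e1 e2: Im m3).
Answer: 7/6*e2 - 3/5*e1 e2


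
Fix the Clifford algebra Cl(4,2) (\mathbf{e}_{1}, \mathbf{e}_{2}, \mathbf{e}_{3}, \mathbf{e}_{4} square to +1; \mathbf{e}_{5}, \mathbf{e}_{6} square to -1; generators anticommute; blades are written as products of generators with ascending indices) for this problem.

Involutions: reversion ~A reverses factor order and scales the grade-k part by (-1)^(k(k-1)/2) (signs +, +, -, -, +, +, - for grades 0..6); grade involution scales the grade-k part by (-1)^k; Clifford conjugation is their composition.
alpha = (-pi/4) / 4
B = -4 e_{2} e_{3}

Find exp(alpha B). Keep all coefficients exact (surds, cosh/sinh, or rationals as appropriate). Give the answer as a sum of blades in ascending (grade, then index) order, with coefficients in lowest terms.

B^2 = (-4)^2*(e_{2} e_{3})^2 = 16*(-1) = -16 (a basis 2-blade squares to minus the product of its generators' squares).
B^2 = -16 — circular case — the even/odd split gives cos and sin: l = 4, alpha*l = - \frac{\pi}{4}, so exp(alpha B) = cos(- \frac{\pi}{4}) + (sin(- \frac{\pi}{4})/4)*B = \frac{\sqrt{2}}{2} + (- \frac{\sqrt{2}}{8})*B.
Answer: \frac{\sqrt{2}}{2} + \frac{\sqrt{2}}{2} e_{2} e_{3}


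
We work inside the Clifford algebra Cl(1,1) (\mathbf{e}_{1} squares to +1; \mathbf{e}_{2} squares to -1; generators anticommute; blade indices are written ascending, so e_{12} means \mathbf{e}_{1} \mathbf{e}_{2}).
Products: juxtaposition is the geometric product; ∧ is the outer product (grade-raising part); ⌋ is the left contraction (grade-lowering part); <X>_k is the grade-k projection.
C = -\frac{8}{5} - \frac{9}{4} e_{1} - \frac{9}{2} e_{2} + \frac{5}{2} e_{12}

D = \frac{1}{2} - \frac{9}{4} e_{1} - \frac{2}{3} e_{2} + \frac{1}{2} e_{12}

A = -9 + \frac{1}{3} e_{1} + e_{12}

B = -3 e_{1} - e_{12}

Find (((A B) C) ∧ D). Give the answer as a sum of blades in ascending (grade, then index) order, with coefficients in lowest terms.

step 1: -2 + 27 e_{1} + \frac{8}{3} e_{2} + 9 e_{12}
step 2: -\frac{461}{20} + \frac{127}{15} e_{1} + \frac{5549}{60} e_{2} - \frac{1349}{10} e_{12}
step 3: -\frac{461}{40} + \frac{13463}{240} e_{1} + \frac{7393}{120} e_{2} + \frac{88897}{720} e_{12}
Answer: -\frac{461}{40} + \frac{13463}{240} e_{1} + \frac{7393}{120} e_{2} + \frac{88897}{720} e_{12}


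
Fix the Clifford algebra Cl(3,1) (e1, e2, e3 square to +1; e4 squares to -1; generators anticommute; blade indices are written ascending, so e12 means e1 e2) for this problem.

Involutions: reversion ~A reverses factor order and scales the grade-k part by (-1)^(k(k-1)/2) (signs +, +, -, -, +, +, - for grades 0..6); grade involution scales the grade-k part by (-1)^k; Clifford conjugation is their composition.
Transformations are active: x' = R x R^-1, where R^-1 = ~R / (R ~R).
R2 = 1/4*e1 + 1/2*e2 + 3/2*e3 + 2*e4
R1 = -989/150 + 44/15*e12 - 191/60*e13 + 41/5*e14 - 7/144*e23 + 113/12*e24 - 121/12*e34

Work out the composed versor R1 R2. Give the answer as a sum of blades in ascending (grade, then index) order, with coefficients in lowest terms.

Distribute over the terms of R2 (each basis-blade product reordered to ascending indices, repeated generators contracted through their squares):
R1 (1/4*e1) = -989/600*e1 - 11/15*e2 + 191/240*e3 - 41/20*e4 - 7/576*e123 + 113/48*e124 - 121/48*e134
R1 (1/2*e2) = 22/15*e1 - 989/300*e2 + 7/288*e3 - 113/24*e4 + 191/120*e123 - 41/10*e124 - 121/24*e234
R1 (3/2*e3) = -191/40*e1 - 7/96*e2 - 989/100*e3 + 121/8*e4 + 22/5*e123 - 123/10*e134 - 113/8*e234
R1 (2*e4) = -82/5*e1 - 113/6*e2 + 121/6*e3 - 989/75*e4 + 88/15*e124 - 191/30*e134 - 7/72*e234
Summing the partial products and collecting blades:
Answer: -6407/300*e1 - 18349/800*e2 + 79897/7200*e3 - 241/50*e4 + 17221/2880*e123 + 989/240*e124 - 339/16*e134 - 1387/72*e234


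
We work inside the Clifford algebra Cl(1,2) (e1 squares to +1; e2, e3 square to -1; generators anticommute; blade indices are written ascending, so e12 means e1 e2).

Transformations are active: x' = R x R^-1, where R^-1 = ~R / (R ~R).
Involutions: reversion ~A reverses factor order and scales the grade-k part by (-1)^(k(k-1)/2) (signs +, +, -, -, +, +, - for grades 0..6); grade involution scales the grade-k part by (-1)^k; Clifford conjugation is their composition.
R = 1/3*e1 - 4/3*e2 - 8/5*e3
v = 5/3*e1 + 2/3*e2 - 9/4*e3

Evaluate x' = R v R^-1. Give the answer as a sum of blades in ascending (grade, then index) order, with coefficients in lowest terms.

~R = 1/3*e1 - 4/3*e2 - 8/5*e3, and R ~R = -317/75, so R^-1 = ~R / (-317/75).
R v = -97/45 + 22/9*e12 + 23/12*e13 + 61/15*e23
Answer: -3785/2853*e1 - 5782/2853*e2 + 2351/3804*e3


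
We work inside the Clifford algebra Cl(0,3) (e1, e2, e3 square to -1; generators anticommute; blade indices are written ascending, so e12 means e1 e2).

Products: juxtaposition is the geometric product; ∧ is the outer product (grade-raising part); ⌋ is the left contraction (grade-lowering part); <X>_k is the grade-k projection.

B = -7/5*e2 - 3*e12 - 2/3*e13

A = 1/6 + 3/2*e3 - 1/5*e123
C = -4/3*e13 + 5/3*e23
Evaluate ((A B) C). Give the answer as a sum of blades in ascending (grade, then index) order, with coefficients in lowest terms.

step 1: -e1 - 1/10*e2 - 3/5*e3 - 1/2*e12 + 38/225*e13 + 21/10*e23 - 9/2*e123
step 2: -4421/1350 + 83/10*e1 + 5*e2 - 7/6*e3 + 416/135*e12 + 5/6*e13 + 2/3*e23 - 9/5*e123
Answer: -4421/1350 + 83/10*e1 + 5*e2 - 7/6*e3 + 416/135*e12 + 5/6*e13 + 2/3*e23 - 9/5*e123


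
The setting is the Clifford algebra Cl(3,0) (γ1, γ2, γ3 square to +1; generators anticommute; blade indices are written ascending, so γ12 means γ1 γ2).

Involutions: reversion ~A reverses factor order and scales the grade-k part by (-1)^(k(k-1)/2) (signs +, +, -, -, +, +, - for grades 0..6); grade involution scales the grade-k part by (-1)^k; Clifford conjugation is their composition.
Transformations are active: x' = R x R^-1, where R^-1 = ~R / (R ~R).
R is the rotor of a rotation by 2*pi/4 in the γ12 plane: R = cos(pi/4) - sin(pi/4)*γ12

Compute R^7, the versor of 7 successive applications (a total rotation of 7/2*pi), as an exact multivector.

Because a rotor carries half the rotation angle, composing 7 copies of this γ12-plane rotor multiplies the phase: 7*(pi/4) = 7*pi/4, hence R^7 = cos(7*pi/4) - sin(7*pi/4)*γ12.
cos(7*pi/4) = sqrt(2)/2 and sin(7*pi/4) = -sqrt(2)/2, so R^7 = sqrt(2)/2 + sqrt(2)/2*γ12. The net rotation is 3/2*pi (after discarding 1 full turn, each of which contributes a factor -1 to the rotor); the rotor keeps the half-angle phase exactly.
Answer: sqrt(2)/2 + sqrt(2)/2*γ12


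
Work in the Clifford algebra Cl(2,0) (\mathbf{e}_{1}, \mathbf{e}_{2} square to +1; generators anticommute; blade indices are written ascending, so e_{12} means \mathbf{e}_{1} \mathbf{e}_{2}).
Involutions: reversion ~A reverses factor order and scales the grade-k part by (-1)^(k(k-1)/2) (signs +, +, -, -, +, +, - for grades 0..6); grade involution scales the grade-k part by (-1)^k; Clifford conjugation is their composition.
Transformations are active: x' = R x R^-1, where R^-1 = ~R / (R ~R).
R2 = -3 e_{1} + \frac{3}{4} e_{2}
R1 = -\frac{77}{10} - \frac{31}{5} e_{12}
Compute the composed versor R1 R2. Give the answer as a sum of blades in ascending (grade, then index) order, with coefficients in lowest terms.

Distribute over the terms of R1 (each basis-blade product reordered to ascending indices, repeated generators contracted through their squares):
(-\frac{77}{10}) R2 = \frac{231}{10} e_{1} - \frac{231}{40} e_{2}
(-\frac{31}{5} e_{12}) R2 = -\frac{93}{20} e_{1} - \frac{93}{5} e_{2}
Summing the partial products and collecting blades:
Answer: \frac{369}{20} e_{1} - \frac{195}{8} e_{2}


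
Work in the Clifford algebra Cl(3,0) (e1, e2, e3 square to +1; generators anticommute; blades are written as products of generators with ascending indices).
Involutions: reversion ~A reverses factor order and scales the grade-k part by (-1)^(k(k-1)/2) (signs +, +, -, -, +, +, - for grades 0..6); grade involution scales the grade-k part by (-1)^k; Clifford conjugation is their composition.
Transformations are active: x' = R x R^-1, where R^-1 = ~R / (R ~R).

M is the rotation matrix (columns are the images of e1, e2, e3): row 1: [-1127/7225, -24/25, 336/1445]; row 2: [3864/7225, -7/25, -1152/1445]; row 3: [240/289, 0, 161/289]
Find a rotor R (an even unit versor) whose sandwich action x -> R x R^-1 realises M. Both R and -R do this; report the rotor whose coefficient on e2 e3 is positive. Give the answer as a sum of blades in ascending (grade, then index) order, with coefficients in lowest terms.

Method: write R = a + b12*e1 e2 + b13*e1 e3 + b23*e2 e3 with a^2 + b12^2 + b13^2 + b23^2 = 1 (so R^-1 = ~R). Expanding the columns R e_j ~R gives tr M = 4a^2 - 1 and, from the antisymmetric part, M21 - M12 = -4a*b12, M13 - M31 = 4a*b13, M32 - M23 = -4a*b23.
Here tr M = 35/289, so a^2 = (1 + tr M)/4 = 81/289 and a = ±9/17. Taking a = 9/17: M21 - M12 = 432/289, M13 - M31 = -864/1445, M32 - M23 = 1152/1445, giving b12 = -12/17, b13 = -24/85, b23 = -32/85, i.e. R = 9/17 - 12/17*e1 e2 - 24/85*e1 e3 - 32/85*e2 e3.
Its e2 e3 coefficient is negative, so report the other preimage -R.
Answer: -9/17 + 12/17*e1 e2 + 24/85*e1 e3 + 32/85*e2 e3. Uniqueness: Spin(3) -> SO(3) maps R and -R to the same rotation of trace 35/289; fixing the sign of the e2 e3 coefficient removes the ambiguity.


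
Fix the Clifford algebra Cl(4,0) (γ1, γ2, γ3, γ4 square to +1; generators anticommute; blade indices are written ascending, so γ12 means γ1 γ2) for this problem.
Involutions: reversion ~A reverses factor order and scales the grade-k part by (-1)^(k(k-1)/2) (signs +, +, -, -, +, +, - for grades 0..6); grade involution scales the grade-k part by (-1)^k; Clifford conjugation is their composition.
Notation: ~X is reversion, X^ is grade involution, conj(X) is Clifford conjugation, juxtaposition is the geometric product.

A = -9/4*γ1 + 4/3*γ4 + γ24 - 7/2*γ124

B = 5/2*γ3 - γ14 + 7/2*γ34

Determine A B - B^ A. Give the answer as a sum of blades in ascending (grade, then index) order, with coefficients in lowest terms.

first term: 4/3*γ1 + 7/2*γ2 - 14/3*γ3 + 9/4*γ4 - γ12 - 45/8*γ13 - 7/2*γ23 - 10/3*γ34 + 49/4*γ123 - 63/8*γ134 - 5/2*γ234 + 35/4*γ1234
second term: -4/3*γ1 + 7/2*γ2 + 14/3*γ3 - 9/4*γ4 + γ12 - 45/8*γ13 + 7/2*γ23 - 10/3*γ34 - 49/4*γ123 - 63/8*γ134 + 5/2*γ234 + 35/4*γ1234
Answer: 8/3*γ1 - 28/3*γ3 + 9/2*γ4 - 2*γ12 - 7*γ23 + 49/2*γ123 - 5*γ234


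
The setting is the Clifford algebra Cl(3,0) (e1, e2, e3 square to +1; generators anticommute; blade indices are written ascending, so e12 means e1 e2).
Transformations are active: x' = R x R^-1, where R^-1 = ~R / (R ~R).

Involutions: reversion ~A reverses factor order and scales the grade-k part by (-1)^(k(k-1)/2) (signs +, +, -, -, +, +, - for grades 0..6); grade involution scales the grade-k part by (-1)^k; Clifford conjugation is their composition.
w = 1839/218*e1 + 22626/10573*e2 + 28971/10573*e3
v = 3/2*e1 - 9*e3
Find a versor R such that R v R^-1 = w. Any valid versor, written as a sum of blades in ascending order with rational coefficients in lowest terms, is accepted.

Reasoning: v^2 = w^2 = 333/4 since conjugation preserves the quadratic form; R = v + w = 1083/109*e1 + 22626/10573*e2 - 66186/10573*e3 is then valid when invertible, keeping its own part and reversing (v - w)/2.
Answer: 1083/109*e1 + 22626/10573*e2 - 66186/10573*e3


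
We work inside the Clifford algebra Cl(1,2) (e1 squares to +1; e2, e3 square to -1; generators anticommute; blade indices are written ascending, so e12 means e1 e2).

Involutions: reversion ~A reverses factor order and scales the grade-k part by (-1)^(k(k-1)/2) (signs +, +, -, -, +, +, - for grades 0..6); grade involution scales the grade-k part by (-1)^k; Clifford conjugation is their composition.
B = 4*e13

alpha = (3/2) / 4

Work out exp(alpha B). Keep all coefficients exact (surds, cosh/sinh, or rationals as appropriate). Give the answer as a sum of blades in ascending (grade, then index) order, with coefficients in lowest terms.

B^2 = (4)^2*(e13)^2 = 16*(+1) = 16 (a basis 2-blade squares to minus the product of its generators' squares).
B^2 = 16 — the positive square puts this in the hyperbolic regime; l = 4, alpha*l = 3/2, so exp(alpha B) = cosh(3/2) + (sinh(3/2)/4)*B = cosh(3/2) + (sinh(3/2)/4)*B.
Answer: cosh(3/2) + sinh(3/2)*e13


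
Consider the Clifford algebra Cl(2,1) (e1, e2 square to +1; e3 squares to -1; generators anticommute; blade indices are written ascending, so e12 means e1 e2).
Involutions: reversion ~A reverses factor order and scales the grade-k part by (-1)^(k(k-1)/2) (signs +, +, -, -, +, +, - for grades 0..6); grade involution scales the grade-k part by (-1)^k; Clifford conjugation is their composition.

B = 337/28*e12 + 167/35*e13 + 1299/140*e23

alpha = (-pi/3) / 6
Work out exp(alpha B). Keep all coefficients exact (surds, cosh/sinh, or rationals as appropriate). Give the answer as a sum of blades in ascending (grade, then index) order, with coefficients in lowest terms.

B^2 term by term: the squares give (337/28)^2*(e12)^2 + (167/35)^2*(e13)^2 + (1299/140)^2*(e23)^2 = 113569/784*(-1) + 27889/1225*(+1) + 1687401/19600*(+1) = -36 (each basis 2-blade squares to minus the product of its generators' squares); cross terms between blades sharing an index anticommute and cancel. So B^2 = -36.
B^2 = -36 — since the square is negative, the closed form is circular: l = 6, alpha*l = -pi/3, so exp(alpha B) = cos(-pi/3) + (sin(-pi/3)/6)*B = 1/2 + (-sqrt(3)/12)*B.
Answer: 1/2 - 337*sqrt(3)/336*e12 - 167*sqrt(3)/420*e13 - 433*sqrt(3)/560*e23
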